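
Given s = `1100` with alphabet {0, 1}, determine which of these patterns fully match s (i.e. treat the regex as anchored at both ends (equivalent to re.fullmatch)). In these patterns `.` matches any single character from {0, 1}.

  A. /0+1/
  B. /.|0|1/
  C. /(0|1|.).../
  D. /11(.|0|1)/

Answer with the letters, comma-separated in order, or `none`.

C

A → no match — must start with `0`
B → no match
C → match
D → no match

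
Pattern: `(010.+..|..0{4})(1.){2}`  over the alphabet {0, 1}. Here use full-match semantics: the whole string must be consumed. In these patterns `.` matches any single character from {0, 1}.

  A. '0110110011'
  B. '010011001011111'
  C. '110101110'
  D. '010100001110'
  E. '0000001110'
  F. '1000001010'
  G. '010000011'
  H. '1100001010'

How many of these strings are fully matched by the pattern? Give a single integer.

A → no match
B → match
C → no match
D → match
E → match
F → match
G → no match
H → match
Total matched: 5

5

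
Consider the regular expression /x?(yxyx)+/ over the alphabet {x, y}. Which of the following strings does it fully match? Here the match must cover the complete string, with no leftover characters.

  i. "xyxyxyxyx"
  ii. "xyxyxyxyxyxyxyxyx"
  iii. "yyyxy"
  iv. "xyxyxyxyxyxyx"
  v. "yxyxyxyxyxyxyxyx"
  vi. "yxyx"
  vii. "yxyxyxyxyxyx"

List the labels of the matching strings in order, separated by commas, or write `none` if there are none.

i → match
ii → match
iii → no match — must end with "yxyx"
iv → match
v → match
vi → match
vii → match

i, ii, iv, v, vi, vii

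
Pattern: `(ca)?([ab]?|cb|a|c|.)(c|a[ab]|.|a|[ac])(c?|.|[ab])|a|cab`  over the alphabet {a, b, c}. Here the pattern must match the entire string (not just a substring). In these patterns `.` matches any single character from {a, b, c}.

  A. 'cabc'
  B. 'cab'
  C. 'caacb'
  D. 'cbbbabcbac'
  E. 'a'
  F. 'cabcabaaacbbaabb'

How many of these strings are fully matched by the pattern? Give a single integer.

4

A → match
B → match
C → match
D → no match
E → match
F → no match
Total matched: 4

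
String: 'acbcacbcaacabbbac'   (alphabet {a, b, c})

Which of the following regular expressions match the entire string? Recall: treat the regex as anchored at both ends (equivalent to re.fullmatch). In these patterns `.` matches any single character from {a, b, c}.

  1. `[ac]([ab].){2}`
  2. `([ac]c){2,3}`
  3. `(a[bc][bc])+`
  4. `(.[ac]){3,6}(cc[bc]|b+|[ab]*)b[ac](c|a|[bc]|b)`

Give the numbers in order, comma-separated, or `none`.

4

1 → no match
2 → no match
3 → no match
4 → match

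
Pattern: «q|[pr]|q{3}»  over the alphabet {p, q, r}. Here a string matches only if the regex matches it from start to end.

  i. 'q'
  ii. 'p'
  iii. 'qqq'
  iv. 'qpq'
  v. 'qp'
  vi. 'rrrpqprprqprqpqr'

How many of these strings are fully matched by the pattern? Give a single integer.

i → match
ii → match
iii → match
iv → no match
v → no match
vi → no match
Total matched: 3

3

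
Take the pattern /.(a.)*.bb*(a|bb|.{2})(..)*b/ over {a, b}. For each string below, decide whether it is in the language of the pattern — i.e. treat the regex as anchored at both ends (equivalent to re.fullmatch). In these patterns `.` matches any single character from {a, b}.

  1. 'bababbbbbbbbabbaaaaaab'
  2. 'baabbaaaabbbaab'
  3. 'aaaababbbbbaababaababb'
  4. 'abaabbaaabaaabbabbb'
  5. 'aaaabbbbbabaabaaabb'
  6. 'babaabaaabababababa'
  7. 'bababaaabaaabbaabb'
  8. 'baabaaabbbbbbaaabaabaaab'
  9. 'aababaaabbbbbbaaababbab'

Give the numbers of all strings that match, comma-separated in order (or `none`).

1, 2, 3, 5, 7, 9

1 → match
2 → match
3 → match
4 → no match
5 → match
6 → no match — must end with 'b'
7 → match
8 → no match
9 → match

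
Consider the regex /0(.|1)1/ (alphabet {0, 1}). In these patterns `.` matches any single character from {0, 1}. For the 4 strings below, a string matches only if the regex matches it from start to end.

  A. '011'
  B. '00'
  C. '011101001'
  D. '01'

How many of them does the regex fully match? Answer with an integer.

1

A. '011' → match
B. '00' → no match — must end with '1'
C. '011101001' → no match
D. '01' → no match
Total matched: 1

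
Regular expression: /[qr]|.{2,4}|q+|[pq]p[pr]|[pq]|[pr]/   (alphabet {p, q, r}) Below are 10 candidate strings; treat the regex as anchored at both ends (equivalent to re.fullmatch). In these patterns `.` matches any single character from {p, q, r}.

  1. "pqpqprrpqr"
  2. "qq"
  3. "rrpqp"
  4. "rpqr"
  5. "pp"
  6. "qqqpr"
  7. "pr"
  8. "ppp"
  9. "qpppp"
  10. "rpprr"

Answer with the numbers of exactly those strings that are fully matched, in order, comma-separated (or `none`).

1 → no match
2 → match
3 → no match
4 → match
5 → match
6 → no match
7 → match
8 → match
9 → no match
10 → no match

2, 4, 5, 7, 8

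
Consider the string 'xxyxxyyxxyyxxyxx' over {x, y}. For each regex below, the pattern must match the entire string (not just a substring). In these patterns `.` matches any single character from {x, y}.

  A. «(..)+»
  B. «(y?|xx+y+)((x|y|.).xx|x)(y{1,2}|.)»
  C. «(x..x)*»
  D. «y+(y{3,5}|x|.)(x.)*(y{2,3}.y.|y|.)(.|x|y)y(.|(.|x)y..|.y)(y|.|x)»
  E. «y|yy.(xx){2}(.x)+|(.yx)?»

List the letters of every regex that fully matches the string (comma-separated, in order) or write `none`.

A, C

A → match
B → no match
C → match
D → no match — must start with 'y'
E → no match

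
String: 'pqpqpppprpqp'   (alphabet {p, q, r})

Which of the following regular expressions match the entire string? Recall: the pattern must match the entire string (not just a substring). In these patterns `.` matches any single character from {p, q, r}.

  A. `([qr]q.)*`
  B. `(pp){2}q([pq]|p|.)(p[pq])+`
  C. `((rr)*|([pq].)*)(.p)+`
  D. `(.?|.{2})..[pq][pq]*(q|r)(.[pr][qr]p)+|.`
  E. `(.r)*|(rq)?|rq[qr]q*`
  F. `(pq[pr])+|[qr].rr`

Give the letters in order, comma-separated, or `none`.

C

A → no match
B → no match — must start with 'pp'
C → match
D → no match
E → no match
F → no match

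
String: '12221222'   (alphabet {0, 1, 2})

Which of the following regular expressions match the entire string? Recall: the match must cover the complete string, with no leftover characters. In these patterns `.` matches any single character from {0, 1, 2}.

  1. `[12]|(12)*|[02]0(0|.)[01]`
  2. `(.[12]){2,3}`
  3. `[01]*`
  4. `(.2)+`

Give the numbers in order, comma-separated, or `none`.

1 → no match
2 → no match
3 → no match
4 → match

4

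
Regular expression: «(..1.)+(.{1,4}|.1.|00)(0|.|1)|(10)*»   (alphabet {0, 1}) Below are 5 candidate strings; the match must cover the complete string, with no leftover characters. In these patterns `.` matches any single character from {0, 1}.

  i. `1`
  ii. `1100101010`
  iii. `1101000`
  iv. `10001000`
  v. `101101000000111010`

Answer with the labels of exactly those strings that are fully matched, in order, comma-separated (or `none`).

i → no match
ii → no match
iii → no match
iv → no match
v → no match

none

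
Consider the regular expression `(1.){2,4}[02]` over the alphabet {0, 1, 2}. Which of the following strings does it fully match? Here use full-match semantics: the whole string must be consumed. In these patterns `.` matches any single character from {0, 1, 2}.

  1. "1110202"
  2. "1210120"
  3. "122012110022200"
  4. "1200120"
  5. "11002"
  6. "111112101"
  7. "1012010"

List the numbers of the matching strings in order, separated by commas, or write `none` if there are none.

1. "1110202" → no match
2. "1210120" → match
3 → no match
4. "1200120" → no match
5. "11002" → no match
6. "111112101" → no match
7. "1012010" → no match

2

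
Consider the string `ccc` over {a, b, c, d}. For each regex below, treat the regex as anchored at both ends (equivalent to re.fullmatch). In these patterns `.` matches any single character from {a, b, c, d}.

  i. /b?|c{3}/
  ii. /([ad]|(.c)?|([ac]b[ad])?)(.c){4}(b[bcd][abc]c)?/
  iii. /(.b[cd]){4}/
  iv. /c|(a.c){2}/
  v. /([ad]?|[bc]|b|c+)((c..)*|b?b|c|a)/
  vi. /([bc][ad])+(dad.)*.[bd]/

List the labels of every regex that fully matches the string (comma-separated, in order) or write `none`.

i, v

i → match
ii → no match
iii → no match
iv → no match
v → match
vi → no match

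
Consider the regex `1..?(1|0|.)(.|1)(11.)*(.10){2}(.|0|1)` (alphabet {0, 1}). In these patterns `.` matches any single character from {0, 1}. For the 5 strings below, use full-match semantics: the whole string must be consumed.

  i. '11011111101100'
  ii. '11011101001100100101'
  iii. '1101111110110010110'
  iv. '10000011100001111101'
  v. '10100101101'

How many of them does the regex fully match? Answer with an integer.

i → match
ii → no match
iii → no match
iv → no match
v → match
Total matched: 2

2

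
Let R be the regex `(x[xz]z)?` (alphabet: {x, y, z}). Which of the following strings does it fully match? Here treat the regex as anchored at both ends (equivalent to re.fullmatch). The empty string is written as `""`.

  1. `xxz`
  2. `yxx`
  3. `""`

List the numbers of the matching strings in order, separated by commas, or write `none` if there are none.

1, 3

1 → match
2 → no match
3 → match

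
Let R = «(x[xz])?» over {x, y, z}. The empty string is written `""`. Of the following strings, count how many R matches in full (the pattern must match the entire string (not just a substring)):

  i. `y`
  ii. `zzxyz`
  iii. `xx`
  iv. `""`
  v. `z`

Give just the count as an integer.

2

i → no match
ii → no match
iii → match
iv → match
v → no match
Total matched: 2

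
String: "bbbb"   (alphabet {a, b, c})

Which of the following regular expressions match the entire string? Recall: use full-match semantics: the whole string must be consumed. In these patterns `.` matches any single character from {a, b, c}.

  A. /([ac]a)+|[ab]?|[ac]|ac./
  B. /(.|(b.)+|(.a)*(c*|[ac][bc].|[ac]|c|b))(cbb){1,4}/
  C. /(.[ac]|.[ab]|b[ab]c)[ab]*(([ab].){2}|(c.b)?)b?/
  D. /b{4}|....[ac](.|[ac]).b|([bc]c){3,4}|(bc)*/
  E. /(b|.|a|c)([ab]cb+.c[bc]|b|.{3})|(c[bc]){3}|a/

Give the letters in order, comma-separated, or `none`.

C, D, E

A → no match
B → no match — must end with "cbb"
C → match
D → match
E → match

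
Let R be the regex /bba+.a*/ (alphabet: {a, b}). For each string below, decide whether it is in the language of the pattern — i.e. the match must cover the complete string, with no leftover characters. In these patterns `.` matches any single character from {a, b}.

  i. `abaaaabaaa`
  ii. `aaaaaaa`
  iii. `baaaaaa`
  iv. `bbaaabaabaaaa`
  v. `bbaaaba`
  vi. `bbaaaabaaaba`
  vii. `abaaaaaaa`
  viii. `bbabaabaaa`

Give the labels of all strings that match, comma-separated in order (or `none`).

i → no match — must start with `bba`
ii → no match — must start with `bba`
iii → no match — must start with `bba`
iv → no match
v → match
vi → no match
vii → no match — must start with `bba`
viii → no match

v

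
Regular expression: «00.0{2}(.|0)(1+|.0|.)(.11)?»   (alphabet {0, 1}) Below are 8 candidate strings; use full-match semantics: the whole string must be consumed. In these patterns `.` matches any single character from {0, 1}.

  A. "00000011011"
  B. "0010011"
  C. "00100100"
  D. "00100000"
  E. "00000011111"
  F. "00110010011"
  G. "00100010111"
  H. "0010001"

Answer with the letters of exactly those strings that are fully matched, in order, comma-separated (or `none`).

A → match
B → match
C → match
D → match
E → match
F → no match
G → match
H → match

A, B, C, D, E, G, H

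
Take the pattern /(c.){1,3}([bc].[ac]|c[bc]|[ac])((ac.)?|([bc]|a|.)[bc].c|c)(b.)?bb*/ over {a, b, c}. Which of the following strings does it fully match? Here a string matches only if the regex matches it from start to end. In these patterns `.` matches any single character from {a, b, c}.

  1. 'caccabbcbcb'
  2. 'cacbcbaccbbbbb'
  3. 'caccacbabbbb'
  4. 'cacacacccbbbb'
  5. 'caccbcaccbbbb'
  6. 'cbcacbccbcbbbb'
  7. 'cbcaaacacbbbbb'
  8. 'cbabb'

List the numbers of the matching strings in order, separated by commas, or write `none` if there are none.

1 → match
2 → match
3 → match
4 → match
5 → no match
6 → match
7 → match
8 → match

1, 2, 3, 4, 6, 7, 8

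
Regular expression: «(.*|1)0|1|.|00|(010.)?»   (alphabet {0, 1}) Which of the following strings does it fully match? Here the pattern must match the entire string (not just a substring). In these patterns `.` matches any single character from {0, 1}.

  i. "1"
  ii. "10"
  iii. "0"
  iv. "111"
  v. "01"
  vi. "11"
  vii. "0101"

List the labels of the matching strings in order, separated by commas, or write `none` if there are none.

i → match
ii → match
iii → match
iv → no match
v → no match
vi → no match
vii → match

i, ii, iii, vii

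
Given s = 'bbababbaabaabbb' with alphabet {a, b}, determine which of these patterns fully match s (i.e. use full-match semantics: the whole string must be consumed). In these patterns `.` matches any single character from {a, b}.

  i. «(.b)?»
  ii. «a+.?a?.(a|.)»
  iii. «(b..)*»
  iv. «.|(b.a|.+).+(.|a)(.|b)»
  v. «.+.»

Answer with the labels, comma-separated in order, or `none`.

iii, iv, v

i → no match
ii → no match — must start with 'a'
iii → match
iv → match
v → match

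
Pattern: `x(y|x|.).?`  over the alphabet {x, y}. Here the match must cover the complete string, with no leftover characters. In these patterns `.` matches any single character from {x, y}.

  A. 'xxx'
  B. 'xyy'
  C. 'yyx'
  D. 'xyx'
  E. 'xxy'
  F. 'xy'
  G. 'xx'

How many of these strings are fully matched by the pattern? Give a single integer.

6

A → match
B → match
C → no match — must start with 'x'
D → match
E → match
F → match
G → match
Total matched: 6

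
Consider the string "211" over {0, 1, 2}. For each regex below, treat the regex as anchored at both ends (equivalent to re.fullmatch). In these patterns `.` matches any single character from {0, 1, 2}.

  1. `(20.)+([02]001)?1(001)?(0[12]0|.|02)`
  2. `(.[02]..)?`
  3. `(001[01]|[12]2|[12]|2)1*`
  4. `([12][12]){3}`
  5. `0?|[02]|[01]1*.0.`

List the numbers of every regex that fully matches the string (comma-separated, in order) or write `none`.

1 → no match — must start with "20"
2 → no match
3 → match
4 → no match
5 → no match

3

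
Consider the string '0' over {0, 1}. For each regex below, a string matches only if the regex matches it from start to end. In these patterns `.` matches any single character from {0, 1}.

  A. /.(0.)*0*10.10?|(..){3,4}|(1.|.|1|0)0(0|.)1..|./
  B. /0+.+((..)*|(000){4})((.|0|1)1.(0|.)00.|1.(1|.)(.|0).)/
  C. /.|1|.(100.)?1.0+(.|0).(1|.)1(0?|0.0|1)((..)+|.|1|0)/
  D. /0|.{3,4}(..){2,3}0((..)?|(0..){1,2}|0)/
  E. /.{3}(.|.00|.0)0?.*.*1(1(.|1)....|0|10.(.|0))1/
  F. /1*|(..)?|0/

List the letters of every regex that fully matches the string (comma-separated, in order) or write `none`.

A, C, D, F

A → match
B → no match
C → match
D → match
E → no match — must end with '1'
F → match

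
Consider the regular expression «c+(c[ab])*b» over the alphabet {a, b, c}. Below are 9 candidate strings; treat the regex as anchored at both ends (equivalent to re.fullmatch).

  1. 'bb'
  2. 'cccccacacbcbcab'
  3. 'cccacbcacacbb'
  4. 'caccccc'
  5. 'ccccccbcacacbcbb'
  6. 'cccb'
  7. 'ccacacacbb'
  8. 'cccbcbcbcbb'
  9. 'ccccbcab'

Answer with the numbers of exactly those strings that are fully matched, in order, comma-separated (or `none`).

2, 3, 5, 6, 7, 8, 9

1 → no match — must start with 'c'
2 → match
3 → match
4 → no match — must end with 'b'
5 → match
6 → match
7 → match
8 → match
9 → match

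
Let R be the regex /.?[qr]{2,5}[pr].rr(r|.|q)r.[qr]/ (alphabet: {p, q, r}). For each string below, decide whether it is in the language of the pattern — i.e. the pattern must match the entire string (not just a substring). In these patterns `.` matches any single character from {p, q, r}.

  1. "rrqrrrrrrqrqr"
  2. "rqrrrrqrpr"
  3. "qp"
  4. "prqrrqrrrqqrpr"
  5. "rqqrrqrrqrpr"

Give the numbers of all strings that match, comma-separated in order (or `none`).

1 → match
2 → match
3 → no match
4 → no match
5 → match

1, 2, 5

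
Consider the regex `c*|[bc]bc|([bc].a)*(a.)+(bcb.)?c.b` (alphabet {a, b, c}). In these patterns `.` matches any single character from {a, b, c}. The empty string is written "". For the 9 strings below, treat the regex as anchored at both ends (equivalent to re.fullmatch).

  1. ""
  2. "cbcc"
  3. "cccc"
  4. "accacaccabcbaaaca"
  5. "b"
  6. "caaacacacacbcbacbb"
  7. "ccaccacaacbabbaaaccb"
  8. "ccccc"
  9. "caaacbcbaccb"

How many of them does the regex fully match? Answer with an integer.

1 → match
2 → no match
3 → match
4 → no match
5 → no match
6 → match
7 → match
8 → match
9 → match
Total matched: 6

6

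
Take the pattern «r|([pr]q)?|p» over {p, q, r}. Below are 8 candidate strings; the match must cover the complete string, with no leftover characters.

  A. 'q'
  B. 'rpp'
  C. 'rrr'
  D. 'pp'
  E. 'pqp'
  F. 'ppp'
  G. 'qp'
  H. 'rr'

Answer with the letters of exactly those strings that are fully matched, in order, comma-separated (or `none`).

none

A → no match
B → no match
C → no match
D → no match
E → no match
F → no match
G → no match
H → no match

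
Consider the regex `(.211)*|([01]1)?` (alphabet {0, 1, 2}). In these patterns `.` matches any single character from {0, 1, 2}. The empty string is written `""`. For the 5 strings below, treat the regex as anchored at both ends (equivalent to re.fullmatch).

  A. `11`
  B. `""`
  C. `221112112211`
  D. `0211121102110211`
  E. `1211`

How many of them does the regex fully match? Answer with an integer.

A. `11` → match
B. `""` → match
C. `221112112211` → match
D → match
E. `1211` → match
Total matched: 5

5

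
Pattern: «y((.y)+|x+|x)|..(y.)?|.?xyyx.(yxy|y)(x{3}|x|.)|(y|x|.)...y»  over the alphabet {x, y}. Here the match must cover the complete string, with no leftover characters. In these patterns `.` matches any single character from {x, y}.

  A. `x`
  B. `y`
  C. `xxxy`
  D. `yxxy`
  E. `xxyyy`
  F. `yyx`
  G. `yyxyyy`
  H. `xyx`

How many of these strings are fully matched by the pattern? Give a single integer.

1

A → no match
B → no match
C → no match
D → no match
E → match
F → no match
G → no match
H → no match
Total matched: 1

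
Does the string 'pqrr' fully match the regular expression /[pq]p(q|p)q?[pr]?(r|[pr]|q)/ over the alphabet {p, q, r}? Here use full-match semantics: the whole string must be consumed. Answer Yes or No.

No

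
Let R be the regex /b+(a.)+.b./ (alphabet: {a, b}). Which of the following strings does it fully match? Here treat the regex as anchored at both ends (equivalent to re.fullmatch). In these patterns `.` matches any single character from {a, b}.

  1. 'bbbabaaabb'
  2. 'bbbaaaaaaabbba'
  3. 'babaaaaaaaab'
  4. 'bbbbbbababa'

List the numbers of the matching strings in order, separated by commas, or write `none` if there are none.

1. 'bbbabaaabb' → match
2 → match
3. 'babaaaaaaaab' → no match
4. 'bbbbbbababa' → match

1, 2, 4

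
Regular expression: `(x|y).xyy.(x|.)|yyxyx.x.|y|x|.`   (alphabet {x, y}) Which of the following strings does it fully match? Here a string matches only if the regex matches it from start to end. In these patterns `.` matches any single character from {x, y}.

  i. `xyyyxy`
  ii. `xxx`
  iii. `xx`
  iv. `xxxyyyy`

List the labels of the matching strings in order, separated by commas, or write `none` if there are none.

i. `xyyyxy` → no match
ii. `xxx` → no match
iii. `xx` → no match
iv. `xxxyyyy` → match

iv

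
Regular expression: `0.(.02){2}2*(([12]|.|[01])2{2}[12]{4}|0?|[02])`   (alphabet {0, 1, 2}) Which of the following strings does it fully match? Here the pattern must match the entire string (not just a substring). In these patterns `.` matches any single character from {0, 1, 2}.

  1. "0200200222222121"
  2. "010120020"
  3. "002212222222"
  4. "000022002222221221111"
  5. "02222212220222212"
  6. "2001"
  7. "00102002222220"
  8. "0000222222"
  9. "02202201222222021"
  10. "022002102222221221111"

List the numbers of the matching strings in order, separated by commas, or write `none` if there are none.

1 → match
2. "010120020" → no match
3. "002212222222" → no match
4 → no match
5 → no match
6. "2001" → no match — must start with "0"
7 → match
8. "0000222222" → no match
9 → no match
10 → no match

1, 7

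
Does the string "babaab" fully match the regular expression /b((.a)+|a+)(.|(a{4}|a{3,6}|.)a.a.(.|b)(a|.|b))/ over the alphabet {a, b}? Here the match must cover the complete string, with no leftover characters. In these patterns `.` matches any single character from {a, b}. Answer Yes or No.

No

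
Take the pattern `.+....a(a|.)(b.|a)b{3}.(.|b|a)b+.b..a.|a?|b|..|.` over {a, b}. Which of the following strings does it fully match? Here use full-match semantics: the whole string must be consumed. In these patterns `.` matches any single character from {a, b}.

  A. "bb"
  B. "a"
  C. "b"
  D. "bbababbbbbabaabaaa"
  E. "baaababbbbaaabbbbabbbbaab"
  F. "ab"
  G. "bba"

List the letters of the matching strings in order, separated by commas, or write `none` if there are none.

A, B, C, E, F

A. "bb" → match
B. "a" → match
C. "b" → match
D → no match
E → match
F. "ab" → match
G. "bba" → no match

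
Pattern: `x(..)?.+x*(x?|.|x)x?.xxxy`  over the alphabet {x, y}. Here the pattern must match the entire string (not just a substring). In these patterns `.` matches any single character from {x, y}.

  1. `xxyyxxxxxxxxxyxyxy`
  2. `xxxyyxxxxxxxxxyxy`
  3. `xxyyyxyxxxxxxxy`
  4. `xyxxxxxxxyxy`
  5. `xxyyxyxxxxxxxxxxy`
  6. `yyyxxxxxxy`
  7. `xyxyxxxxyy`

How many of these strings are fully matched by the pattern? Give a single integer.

1 → no match — must end with `xxxy`
2 → no match — must end with `xxxy`
3 → match
4. `xyxxxxxxxyxy` → no match — must end with `xxxy`
5 → match
6. `yyyxxxxxxy` → no match — must start with `x`
7. `xyxyxxxxyy` → no match — must end with `xxxy`
Total matched: 2

2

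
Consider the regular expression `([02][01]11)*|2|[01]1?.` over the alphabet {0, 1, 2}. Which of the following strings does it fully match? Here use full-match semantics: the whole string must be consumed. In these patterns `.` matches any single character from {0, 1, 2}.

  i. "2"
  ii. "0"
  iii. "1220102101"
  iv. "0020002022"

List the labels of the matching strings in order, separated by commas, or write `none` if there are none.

i

i. "2" → match
ii. "0" → no match
iii. "1220102101" → no match
iv. "0020002022" → no match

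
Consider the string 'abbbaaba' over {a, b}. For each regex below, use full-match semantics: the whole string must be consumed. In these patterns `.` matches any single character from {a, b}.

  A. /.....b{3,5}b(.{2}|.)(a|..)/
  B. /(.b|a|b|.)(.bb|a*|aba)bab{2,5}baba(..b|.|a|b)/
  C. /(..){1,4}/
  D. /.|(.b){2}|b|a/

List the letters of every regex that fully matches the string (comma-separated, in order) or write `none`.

C

A → no match
B → no match
C → match
D → no match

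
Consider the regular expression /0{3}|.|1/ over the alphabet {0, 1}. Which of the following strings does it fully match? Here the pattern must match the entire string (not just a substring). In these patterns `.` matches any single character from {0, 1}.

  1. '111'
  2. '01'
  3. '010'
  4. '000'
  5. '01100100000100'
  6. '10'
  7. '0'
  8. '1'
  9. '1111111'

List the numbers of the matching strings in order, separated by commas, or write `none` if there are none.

1. '111' → no match
2. '01' → no match
3. '010' → no match
4. '000' → match
5 → no match
6. '10' → no match
7. '0' → match
8. '1' → match
9. '1111111' → no match

4, 7, 8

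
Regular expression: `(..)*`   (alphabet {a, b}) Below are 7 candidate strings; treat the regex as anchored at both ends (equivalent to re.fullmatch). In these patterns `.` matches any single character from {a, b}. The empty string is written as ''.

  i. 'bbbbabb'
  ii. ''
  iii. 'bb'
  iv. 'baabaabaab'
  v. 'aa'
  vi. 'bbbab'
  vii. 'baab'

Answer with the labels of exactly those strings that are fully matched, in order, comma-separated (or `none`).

ii, iii, iv, v, vii

i → no match
ii → match
iii → match
iv → match
v → match
vi → no match
vii → match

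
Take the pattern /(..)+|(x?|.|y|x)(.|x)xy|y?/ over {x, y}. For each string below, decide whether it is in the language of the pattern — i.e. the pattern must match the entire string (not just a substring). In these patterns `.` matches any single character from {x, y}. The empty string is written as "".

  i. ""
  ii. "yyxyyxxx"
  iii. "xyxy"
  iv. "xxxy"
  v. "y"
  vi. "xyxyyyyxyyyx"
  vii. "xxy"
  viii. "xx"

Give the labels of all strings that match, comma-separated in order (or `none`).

i → match
ii → match
iii → match
iv → match
v → match
vi → match
vii → match
viii → match

i, ii, iii, iv, v, vi, vii, viii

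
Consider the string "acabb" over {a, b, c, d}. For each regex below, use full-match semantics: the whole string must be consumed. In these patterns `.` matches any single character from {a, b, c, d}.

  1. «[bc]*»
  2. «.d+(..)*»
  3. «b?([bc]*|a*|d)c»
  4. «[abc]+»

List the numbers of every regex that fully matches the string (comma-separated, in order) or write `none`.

4

1 → no match
2 → no match
3 → no match — must end with "c"
4 → match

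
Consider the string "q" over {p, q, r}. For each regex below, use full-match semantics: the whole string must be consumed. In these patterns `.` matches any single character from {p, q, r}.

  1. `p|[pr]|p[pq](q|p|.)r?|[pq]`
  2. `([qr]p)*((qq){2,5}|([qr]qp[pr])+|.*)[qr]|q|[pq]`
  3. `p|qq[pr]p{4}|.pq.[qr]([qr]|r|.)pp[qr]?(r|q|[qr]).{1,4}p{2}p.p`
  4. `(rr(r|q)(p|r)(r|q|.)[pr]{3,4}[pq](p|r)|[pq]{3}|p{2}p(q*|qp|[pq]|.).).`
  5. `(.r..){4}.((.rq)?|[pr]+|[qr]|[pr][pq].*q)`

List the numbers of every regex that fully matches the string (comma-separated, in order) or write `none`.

1, 2

1 → match
2 → match
3 → no match — must end with "p"
4 → no match
5 → no match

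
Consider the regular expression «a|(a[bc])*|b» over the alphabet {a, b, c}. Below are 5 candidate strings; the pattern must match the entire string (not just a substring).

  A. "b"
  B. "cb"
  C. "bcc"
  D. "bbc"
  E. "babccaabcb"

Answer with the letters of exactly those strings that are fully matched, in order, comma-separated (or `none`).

A → match
B → no match
C → no match
D → no match
E → no match

A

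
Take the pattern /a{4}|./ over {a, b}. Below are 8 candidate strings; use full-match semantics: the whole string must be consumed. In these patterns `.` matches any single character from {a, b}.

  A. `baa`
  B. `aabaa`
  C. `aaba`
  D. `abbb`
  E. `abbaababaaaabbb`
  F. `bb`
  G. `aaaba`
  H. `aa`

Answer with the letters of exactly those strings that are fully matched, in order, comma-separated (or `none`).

A → no match
B → no match
C → no match
D → no match
E → no match
F → no match
G → no match
H → no match

none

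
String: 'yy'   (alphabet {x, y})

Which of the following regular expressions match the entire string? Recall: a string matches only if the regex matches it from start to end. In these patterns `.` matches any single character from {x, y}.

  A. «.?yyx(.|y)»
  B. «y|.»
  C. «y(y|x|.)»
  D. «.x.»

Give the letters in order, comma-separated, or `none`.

A → no match
B → no match
C → match
D → no match

C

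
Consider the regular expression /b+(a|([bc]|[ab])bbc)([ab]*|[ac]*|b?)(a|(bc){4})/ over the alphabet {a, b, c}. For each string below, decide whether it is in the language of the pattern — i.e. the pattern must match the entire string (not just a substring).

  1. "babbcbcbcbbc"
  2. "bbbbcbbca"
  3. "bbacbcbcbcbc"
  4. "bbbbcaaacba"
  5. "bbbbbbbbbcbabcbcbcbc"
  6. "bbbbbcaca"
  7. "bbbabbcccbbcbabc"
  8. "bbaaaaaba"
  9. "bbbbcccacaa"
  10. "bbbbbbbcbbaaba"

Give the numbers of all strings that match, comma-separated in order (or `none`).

2, 3, 5, 6, 8, 9, 10

1. "babbcbcbcbbc" → no match
2. "bbbbcbbca" → match
3. "bbacbcbcbcbc" → match
4. "bbbbcaaacba" → no match
5 → match
6. "bbbbbcaca" → match
7 → no match
8. "bbaaaaaba" → match
9. "bbbbcccacaa" → match
10 → match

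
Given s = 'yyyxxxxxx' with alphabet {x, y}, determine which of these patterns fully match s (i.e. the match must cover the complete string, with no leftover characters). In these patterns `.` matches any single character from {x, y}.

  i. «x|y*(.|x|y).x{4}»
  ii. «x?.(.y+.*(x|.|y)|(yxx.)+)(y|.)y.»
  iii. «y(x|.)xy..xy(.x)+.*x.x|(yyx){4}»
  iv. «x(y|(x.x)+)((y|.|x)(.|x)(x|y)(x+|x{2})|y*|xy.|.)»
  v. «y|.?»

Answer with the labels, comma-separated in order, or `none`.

i → match
ii → no match
iii → no match
iv → no match — must start with 'x'
v → no match

i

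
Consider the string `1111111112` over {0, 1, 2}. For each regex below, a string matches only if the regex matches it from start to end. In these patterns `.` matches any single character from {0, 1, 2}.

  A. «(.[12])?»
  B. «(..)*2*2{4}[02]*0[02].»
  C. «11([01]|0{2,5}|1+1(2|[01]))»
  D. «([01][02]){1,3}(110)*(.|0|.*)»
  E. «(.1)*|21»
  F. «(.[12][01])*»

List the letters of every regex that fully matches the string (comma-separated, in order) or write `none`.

A → no match
B → no match
C → match
D → no match
E → no match
F → no match

C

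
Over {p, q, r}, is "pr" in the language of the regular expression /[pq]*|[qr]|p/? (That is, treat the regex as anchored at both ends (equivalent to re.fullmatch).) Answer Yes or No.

No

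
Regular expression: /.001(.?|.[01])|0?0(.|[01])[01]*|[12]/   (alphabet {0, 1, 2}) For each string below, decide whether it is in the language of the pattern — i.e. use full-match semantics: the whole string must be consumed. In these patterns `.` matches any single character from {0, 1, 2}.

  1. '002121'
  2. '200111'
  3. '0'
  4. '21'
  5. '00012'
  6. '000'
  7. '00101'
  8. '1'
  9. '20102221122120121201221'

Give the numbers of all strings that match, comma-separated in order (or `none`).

1 → no match
2 → match
3 → no match
4 → no match
5 → match
6 → match
7 → match
8 → match
9 → no match

2, 5, 6, 7, 8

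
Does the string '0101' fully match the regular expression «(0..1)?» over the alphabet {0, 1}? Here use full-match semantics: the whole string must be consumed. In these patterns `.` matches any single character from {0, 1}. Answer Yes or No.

Yes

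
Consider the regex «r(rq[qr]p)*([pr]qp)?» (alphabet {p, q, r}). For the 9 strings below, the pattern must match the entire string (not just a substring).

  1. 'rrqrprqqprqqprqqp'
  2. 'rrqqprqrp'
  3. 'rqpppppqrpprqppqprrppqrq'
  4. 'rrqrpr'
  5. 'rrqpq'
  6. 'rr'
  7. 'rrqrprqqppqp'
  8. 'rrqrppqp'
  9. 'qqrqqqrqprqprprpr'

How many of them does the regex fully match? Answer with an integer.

1 → match
2 → match
3 → no match
4 → no match
5 → no match
6 → no match
7 → match
8 → match
9 → no match — must start with 'r'
Total matched: 4

4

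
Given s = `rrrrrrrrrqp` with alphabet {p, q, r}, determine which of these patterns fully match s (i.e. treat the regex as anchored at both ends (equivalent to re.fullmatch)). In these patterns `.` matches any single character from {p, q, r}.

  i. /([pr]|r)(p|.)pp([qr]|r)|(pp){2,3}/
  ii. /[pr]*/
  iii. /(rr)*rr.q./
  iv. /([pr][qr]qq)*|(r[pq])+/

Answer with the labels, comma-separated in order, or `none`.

iii

i → no match
ii → no match
iii → match
iv → no match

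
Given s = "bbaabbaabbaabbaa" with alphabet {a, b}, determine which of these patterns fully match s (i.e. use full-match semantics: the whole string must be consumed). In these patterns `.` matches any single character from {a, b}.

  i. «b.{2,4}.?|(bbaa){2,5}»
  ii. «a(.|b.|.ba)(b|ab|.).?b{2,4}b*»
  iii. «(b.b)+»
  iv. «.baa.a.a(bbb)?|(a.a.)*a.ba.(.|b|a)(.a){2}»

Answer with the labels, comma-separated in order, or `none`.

i

i → match
ii → no match — must start with "a"
iii → no match — must end with "b"
iv → no match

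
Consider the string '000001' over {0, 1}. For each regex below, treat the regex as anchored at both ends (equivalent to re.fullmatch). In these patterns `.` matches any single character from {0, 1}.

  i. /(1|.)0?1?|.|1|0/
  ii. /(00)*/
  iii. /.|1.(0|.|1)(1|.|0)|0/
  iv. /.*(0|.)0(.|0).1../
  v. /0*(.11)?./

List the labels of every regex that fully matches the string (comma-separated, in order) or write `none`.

i → no match
ii → no match
iii → no match
iv → no match
v → match

v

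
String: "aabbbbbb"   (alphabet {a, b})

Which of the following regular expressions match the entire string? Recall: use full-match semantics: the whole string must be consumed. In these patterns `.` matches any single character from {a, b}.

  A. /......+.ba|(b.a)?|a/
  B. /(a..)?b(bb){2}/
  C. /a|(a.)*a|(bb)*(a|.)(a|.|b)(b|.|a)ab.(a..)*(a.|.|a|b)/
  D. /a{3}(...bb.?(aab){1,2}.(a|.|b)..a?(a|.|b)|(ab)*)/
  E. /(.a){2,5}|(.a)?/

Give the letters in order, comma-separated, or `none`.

B

A → no match
B → match
C → no match
D → no match
E → no match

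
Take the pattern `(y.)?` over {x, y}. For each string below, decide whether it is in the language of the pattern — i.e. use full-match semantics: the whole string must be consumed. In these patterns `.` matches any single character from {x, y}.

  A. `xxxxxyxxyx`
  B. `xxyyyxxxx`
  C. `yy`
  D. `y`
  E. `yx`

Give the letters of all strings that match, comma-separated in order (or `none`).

A → no match
B → no match
C → match
D → no match
E → match

C, E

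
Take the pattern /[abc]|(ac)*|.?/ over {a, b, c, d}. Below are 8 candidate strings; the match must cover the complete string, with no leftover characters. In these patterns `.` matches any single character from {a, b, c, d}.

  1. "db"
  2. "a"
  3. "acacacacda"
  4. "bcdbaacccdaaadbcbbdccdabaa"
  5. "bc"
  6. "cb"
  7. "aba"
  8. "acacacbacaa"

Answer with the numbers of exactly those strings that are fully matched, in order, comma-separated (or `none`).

2

1 → no match
2 → match
3 → no match
4 → no match
5 → no match
6 → no match
7 → no match
8 → no match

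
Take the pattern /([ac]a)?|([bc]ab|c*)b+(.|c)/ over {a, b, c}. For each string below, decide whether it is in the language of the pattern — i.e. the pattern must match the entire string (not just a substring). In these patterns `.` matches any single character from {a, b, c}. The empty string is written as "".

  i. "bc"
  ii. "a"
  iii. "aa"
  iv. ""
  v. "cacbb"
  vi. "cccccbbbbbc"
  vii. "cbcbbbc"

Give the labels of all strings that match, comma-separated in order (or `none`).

i → match
ii → no match
iii → match
iv → match
v → no match
vi → match
vii → no match

i, iii, iv, vi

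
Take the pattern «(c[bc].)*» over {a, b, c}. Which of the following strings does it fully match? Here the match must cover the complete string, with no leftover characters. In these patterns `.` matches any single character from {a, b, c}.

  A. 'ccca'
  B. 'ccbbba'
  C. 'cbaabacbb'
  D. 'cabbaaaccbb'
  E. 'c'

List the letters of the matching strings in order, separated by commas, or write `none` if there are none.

none

A → no match
B → no match
C → no match
D → no match
E → no match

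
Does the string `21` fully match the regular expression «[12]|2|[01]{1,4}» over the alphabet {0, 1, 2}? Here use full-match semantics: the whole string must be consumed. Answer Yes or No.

No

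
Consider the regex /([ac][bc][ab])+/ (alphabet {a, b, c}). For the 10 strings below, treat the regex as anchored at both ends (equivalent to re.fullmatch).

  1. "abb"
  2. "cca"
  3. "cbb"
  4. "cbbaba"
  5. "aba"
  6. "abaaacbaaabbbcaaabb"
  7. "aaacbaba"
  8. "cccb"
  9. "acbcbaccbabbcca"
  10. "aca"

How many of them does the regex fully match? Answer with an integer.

7

1 → match
2 → match
3 → match
4 → match
5 → match
6 → no match
7 → no match
8 → no match
9 → match
10 → match
Total matched: 7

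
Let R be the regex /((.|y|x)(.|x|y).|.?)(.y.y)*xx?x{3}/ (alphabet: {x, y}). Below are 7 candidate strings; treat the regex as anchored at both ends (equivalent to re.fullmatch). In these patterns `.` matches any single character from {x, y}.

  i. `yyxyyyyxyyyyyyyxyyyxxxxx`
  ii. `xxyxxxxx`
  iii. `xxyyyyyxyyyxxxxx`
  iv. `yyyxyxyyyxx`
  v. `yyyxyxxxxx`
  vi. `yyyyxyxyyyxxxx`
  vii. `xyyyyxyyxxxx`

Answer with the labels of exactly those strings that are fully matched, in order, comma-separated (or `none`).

i → match
ii. `xxyxxxxx` → match
iii → match
iv. `yyyxyxyyyxx` → no match
v. `yyyxyxxxxx` → match
vi → no match
vii. `xyyyyxyyxxxx` → no match

i, ii, iii, v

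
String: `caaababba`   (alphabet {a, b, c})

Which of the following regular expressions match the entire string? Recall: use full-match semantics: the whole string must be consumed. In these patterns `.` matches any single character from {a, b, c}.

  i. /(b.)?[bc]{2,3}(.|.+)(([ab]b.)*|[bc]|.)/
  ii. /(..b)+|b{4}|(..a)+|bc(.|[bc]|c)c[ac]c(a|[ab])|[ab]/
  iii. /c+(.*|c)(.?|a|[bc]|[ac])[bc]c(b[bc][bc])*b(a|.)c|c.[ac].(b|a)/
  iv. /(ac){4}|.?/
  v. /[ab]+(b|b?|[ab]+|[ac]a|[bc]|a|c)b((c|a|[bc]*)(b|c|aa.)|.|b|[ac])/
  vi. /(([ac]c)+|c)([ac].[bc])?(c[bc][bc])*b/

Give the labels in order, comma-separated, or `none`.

i → no match
ii → match
iii → no match
iv → no match
v → no match
vi → no match — must end with `b`

ii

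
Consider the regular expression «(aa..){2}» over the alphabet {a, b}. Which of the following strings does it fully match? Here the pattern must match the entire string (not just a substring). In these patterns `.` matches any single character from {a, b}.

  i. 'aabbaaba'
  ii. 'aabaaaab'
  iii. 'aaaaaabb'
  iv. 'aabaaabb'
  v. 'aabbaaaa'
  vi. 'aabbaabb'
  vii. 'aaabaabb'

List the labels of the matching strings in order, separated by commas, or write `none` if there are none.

i. 'aabbaaba' → match
ii. 'aabaaaab' → match
iii. 'aaaaaabb' → match
iv. 'aabaaabb' → match
v. 'aabbaaaa' → match
vi. 'aabbaabb' → match
vii. 'aaabaabb' → match

i, ii, iii, iv, v, vi, vii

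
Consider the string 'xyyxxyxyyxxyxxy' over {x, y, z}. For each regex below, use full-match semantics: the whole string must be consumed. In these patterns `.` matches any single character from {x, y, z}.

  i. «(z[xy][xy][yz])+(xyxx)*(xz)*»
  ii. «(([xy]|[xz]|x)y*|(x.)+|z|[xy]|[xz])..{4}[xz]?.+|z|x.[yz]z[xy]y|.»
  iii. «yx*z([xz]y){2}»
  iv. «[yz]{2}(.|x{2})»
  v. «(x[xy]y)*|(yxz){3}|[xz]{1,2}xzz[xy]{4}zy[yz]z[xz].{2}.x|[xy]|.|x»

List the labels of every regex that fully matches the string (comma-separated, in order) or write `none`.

i → no match — must start with 'z'
ii → match
iii → no match — must start with 'y'
iv → no match
v → match

ii, v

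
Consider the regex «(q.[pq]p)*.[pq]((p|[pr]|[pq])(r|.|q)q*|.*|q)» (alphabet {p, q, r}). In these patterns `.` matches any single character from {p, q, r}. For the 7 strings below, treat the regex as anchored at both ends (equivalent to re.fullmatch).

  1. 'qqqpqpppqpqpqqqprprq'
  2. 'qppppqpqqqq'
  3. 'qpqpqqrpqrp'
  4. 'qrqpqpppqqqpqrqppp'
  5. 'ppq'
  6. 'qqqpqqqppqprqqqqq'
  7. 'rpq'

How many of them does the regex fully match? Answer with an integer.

1 → match
2 → match
3 → match
4 → match
5 → match
6 → match
7 → match
Total matched: 7

7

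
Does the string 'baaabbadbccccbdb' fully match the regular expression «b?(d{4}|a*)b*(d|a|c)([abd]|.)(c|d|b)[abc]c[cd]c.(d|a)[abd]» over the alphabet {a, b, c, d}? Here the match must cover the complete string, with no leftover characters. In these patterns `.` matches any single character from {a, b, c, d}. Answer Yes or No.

Yes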